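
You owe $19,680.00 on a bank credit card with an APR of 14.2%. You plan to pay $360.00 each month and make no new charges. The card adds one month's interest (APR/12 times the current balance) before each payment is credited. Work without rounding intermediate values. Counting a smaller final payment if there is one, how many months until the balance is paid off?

89 months

Monthly rate r = 14.2%/12 = 1.18333% = 0.0118333.
Recurrence: B ← B·(1+r) − $360.00.
Month 1: interest $232.88; balance after payment $19,552.88.
Month 2: interest $231.38; balance after payment $19,424.26.
Closed form: n = −ln(1 − rB₀/P)/ln(1+r) = −ln(0.35311)/ln(1.01183) ≈ 88.489, so the balance reaches zero during payment 89.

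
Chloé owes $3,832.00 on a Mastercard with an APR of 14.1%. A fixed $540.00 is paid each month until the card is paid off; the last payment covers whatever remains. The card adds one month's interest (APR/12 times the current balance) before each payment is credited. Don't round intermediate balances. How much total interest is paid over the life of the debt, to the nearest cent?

Monthly rate r = 14.1%/12 = 1.175% = 0.01175.
Payoff takes n = ⌈−ln(1 − rB₀/P)/ln(1+r)⌉ = ⌈7.453⌉ = 8 payments; the last is $245.48.
Total paid = 7·$540.00 + $245.48 = $4,025.48.
Total interest = total paid − principal = $4,025.48 − $3,832.00 = $193.48.

$193.48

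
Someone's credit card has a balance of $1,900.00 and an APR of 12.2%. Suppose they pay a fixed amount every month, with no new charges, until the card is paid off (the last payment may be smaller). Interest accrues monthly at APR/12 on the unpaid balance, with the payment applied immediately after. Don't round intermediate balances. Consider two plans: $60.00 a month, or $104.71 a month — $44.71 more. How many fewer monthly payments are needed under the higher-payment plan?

Monthly rate r = 12.2%/12 = 1.01667% = 0.0101667.
At $60.00/mo: n = ⌈−ln(1 − rB₀/P)/ln(1+r)⌉ = 39 payments (last $24.65); total interest = total paid − $1,900.00 = $404.65.
At $104.71/mo: 21 payments (last $16.84); total interest $211.04.
Payments saved = 39 − 21 = 18.

18 fewer payments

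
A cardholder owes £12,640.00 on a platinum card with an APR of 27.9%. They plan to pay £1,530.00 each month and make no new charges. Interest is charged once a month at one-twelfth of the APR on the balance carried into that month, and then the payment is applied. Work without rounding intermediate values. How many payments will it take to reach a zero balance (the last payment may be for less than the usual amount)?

10 months

Monthly rate r = 27.9%/12 = 2.325% = 0.02325.
Recurrence: B ← B·(1+r) − £1,530.00.
Month 1: interest £293.88; balance after payment £11,403.88.
Month 2: interest £265.14; balance after payment £10,139.02.
Closed form: n = −ln(1 − rB₀/P)/ln(1+r) = −ln(0.80792)/ln(1.02325) ≈ 9.280, so the balance reaches zero during payment 10.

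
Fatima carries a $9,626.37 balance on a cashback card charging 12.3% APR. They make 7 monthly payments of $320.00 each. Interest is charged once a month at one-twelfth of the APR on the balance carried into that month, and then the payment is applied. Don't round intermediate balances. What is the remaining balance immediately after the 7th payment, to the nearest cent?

Monthly rate r = 12.3%/12 = 1.025% = 0.01025.
Each month: B ← B·(1+r) − $320.00.
Month 1: interest $98.67; balance after payment $9,405.04.
Month 2: interest $96.40; balance after payment $9,181.44.
Month 3: interest $94.11; balance after payment $8,955.55.
Month 4: interest $91.79; balance after payment $8,727.35.
Month 5: interest $89.46; balance after payment $8,496.80.
Month 6: interest $87.09; balance after payment $8,263.89.
Month 7: interest $84.70; balance after payment $8,028.60.

$8,028.60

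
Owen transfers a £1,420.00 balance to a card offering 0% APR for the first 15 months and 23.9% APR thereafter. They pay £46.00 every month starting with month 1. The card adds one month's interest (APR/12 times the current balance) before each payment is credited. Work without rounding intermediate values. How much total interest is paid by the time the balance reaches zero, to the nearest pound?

£156

Promo months 1–15 at r₀ = 0%/12 = 0; months 16+ at r₁ = 23.9%/12 = 0.0199167.
After month 15 (no interest yet): B = £1,420.00 − 15·£46.00 = £730.00.
Then at r₁ with £46.00/mo: n₂ = −ln(1 − r₁·B/P)/ln(1+r₁) ≈ 19.26 → 20 more payments.
Total paid = 34·£46.00 + £12.22 = £1,576.22; interest = £1,576.22 − £1,420.00 = £156.22.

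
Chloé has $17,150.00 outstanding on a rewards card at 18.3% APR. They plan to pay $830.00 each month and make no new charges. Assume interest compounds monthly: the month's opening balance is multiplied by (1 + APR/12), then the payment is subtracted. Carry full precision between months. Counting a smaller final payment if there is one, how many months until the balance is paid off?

26 payments

Monthly rate r = 18.3%/12 = 1.525% = 0.01525.
Recurrence: B ← B·(1+r) − $830.00.
Month 1: interest $261.54; balance after payment $16,581.54.
Month 2: interest $252.87; balance after payment $16,004.41.
Closed form: n = −ln(1 − rB₀/P)/ln(1+r) = −ln(0.68489)/ln(1.01525) ≈ 25.008, so the balance reaches zero during payment 26.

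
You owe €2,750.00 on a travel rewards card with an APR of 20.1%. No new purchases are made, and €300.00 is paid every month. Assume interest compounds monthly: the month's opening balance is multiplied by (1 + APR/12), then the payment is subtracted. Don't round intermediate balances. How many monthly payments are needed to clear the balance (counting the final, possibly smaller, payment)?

11 payments

Monthly rate r = 20.1%/12 = 1.675% = 0.01675.
Recurrence: B ← B·(1+r) − €300.00.
Month 1: interest €46.06; balance after payment €2,496.06.
Month 2: interest €41.81; balance after payment €2,237.87.
Closed form: n = −ln(1 − rB₀/P)/ln(1+r) = −ln(0.84646)/ln(1.01675) ≈ 10.035, so the balance reaches zero during payment 11.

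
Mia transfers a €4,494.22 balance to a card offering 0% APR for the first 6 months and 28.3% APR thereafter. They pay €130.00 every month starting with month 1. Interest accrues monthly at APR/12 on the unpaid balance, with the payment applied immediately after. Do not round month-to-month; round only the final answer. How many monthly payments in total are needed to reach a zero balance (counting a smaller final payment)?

Promo months 1–6 at r₀ = 0%/12 = 0; months 7+ at r₁ = 28.3%/12 = 0.0235833.
After month 6 (no interest yet): B = €4,494.22 − 6·€130.00 = €3,714.22.
Then at r₁ with €130.00/mo: n₂ = −ln(1 − r₁·B/P)/ln(1+r₁) ≈ 48.06 → 49 more payments.

55 months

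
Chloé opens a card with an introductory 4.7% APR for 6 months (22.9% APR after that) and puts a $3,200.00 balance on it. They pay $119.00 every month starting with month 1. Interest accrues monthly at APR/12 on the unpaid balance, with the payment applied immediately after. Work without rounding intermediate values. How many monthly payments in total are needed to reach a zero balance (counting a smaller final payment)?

34 payments

Promo months 1–6 at r₀ = 4.7%/12 = 0.00391667; months 7+ at r₁ = 22.9%/12 = 0.0190833.
After month 6: iterate B ← B·(1+r₀) − $119.00 for 6 months → $2,554.91.
Then at r₁ with $119.00/mo: n₂ = −ln(1 − r₁·B/P)/ln(1+r₁) ≈ 27.89 → 28 more payments.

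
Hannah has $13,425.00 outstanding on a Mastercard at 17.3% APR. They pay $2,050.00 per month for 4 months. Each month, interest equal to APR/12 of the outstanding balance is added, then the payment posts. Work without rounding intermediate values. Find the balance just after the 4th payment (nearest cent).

$5,837.04

Monthly rate r = 17.3%/12 = 1.44167% = 0.0144167.
Each month: B ← B·(1+r) − $2,050.00.
Month 1: interest $193.54; balance after payment $11,568.54.
Month 2: interest $166.78; balance after payment $9,685.32.
Month 3: interest $139.63; balance after payment $7,774.95.
Month 4: interest $112.09; balance after payment $5,837.04.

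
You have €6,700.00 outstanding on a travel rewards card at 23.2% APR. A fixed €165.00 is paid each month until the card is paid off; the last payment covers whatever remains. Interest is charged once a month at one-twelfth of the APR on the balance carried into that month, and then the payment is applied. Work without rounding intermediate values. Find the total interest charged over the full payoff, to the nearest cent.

Monthly rate r = 23.2%/12 = 1.93333% = 0.0193333.
Payoff takes n = ⌈−ln(1 − rB₀/P)/ln(1+r)⌉ = ⌈80.284⌉ = 81 payments; the last is €47.25.
Total paid = 80·€165.00 + €47.25 = €13,247.25.
Total interest = total paid − principal = €13,247.25 − €6,700.00 = €6,547.25.

€6,547.25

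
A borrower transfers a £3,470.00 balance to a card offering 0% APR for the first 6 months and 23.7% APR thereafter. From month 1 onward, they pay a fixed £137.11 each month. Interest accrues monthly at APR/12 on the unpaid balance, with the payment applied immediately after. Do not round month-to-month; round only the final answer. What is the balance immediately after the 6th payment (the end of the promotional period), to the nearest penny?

Promo months 1–6 at r₀ = 0%/12 = 0; months 7+ at r₁ = 23.7%/12 = 0.01975.
After month 6 (no interest yet): B = £3,470.00 − 6·£137.11 = £2,647.34.

£2,647.34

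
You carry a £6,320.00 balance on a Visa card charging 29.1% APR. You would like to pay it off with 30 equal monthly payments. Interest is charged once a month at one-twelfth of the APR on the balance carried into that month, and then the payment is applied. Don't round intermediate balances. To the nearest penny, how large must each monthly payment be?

Monthly rate r = 29.1%/12 = 2.425% = 0.02425.
Level-payment amortization: P = B₀·r / (1 − (1+r)^(−n)) = 6320.00·0.02425 / (1 − 1.02425^(−30)).
Denominator 1 − (1+r)^(−30) = 0.51267261.
P = 153.26 / 0.51267261 ≈ 298.94.

£298.94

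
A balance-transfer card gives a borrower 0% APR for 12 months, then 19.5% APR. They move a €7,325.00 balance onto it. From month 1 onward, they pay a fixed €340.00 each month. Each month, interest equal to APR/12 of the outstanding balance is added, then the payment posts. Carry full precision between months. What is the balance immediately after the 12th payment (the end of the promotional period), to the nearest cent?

Promo months 1–12 at r₀ = 0%/12 = 0; months 13+ at r₁ = 19.5%/12 = 0.01625.
After month 12 (no interest yet): B = €7,325.00 − 12·€340.00 = €3,245.00.

€3,245.00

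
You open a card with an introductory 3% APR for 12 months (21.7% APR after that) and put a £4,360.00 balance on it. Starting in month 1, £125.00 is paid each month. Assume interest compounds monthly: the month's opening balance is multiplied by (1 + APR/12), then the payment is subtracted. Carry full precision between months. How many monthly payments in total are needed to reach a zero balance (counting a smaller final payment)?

44 payments

Promo months 1–12 at r₀ = 3%/12 = 0.0025; months 13+ at r₁ = 21.7%/12 = 0.0180833.
After month 12: iterate B ← B·(1+r₀) − £125.00 for 12 months → £2,971.82.
Then at r₁ with £125.00/mo: n₂ = −ln(1 − r₁·B/P)/ln(1+r₁) ≈ 31.36 → 32 more payments.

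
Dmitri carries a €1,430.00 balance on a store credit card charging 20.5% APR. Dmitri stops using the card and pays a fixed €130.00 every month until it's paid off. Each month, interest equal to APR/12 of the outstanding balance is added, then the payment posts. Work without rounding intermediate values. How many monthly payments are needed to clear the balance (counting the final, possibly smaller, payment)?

13 months

Monthly rate r = 20.5%/12 = 1.70833% = 0.0170833.
Recurrence: B ← B·(1+r) − €130.00.
Month 1: interest €24.43; balance after payment €1,324.43.
Month 2: interest €22.63; balance after payment €1,217.05.
Closed form: n = −ln(1 − rB₀/P)/ln(1+r) = −ln(0.81208)/ln(1.01708) ≈ 12.288, so the balance reaches zero during payment 13.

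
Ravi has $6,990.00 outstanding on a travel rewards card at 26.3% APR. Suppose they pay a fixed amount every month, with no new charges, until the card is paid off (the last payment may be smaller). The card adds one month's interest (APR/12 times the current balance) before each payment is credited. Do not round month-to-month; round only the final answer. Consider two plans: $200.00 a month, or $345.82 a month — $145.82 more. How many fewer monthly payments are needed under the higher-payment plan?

40 fewer payments

Monthly rate r = 26.3%/12 = 2.19167% = 0.0219167.
At $200.00/mo: n = ⌈−ln(1 − rB₀/P)/ln(1+r)⌉ = 67 payments (last $198.40); total interest = total paid − $6,990.00 = $6,408.40.
At $345.82/mo: 27 payments (last $343.10); total interest $2,344.42.
Payments saved = 67 − 27 = 40.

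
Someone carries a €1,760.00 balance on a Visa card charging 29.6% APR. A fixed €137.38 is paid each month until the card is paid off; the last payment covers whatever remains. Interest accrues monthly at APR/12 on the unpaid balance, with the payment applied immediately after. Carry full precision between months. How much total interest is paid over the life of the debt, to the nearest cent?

€381.73

Monthly rate r = 29.6%/12 = 2.46667% = 0.0246667.
Payoff takes n = ⌈−ln(1 − rB₀/P)/ln(1+r)⌉ = ⌈15.587⌉ = 16 payments; the last is €81.03.
Total paid = 15·€137.38 + €81.03 = €2,141.73.
Total interest = total paid − principal = €2,141.73 − €1,760.00 = €381.73.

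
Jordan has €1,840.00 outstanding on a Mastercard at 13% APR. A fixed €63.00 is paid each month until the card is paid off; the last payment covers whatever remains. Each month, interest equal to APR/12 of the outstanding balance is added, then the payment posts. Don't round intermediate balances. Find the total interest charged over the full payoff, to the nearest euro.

Monthly rate r = 13%/12 = 1.08333% = 0.0108333.
Payoff takes n = ⌈−ln(1 − rB₀/P)/ln(1+r)⌉ = ⌈35.302⌉ = 36 payments; the last is €19.12.
Total paid = 35·€63.00 + €19.12 = €2,224.12.
Total interest = total paid − principal = €2,224.12 − €1,840.00 = €384.12.

€384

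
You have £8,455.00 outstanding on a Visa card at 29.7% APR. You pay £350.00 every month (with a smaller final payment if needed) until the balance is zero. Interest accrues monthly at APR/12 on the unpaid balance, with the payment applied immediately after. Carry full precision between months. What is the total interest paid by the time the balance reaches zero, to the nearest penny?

Monthly rate r = 29.7%/12 = 2.475% = 0.02475.
Payoff takes n = ⌈−ln(1 − rB₀/P)/ln(1+r)⌉ = ⌈37.263⌉ = 38 payments; the last is £92.83.
Total paid = 37·£350.00 + £92.83 = £13,042.83.
Total interest = total paid − principal = £13,042.83 − £8,455.00 = £4,587.83.

£4,587.83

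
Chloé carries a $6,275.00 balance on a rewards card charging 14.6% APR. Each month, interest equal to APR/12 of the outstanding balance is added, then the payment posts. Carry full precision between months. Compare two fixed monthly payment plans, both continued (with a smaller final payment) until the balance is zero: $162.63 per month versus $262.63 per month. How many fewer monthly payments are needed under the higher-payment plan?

24 fewer payments

Monthly rate r = 14.6%/12 = 1.21667% = 0.0121667.
At $162.63/mo: n = ⌈−ln(1 − rB₀/P)/ln(1+r)⌉ = 53 payments (last $67.25); total interest = total paid − $6,275.00 = $2,249.01.
At $262.63/mo: 29 payments (last $105.97); total interest $1,184.61.
Payments saved = 53 − 29 = 24.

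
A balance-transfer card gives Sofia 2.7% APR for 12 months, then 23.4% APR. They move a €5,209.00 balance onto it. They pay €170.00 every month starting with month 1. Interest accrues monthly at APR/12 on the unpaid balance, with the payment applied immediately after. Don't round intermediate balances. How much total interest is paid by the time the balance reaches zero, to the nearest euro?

Promo months 1–12 at r₀ = 2.7%/12 = 0.00225; months 13+ at r₁ = 23.4%/12 = 0.0195.
After month 12: iterate B ← B·(1+r₀) − €170.00 for 12 months → €3,285.96.
Then at r₁ with €170.00/mo: n₂ = −ln(1 − r₁·B/P)/ln(1+r₁) ≈ 24.50 → 25 more payments.
Total paid = 36·€170.00 + €84.77 = €6,204.77; interest = €6,204.77 − €5,209.00 = €995.77.

€996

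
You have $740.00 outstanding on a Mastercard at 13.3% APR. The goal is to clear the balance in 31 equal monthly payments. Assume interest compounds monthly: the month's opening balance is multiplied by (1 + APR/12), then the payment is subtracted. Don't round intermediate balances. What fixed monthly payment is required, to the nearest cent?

Monthly rate r = 13.3%/12 = 1.10833% = 0.0110833.
Level-payment amortization: P = B₀·r / (1 − (1+r)^(−n)) = 740.00·0.0110833 / (1 − 1.01108^(−31)).
Denominator 1 − (1+r)^(−31) = 0.289433871.
P = 8.20167 / 0.289433871 ≈ 28.34.

$28.34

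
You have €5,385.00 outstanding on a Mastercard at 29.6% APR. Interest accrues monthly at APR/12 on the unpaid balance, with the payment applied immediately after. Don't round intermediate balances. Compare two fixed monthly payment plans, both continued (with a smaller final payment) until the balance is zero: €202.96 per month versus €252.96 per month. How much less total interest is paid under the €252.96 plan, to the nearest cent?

€1,120.54

Monthly rate r = 29.6%/12 = 2.46667% = 0.0246667.
At €202.96/mo: n = ⌈−ln(1 − rB₀/P)/ln(1+r)⌉ = 44 payments (last €124.38); total interest = total paid − €5,385.00 = €3,466.66.
At €252.96/mo: 31 payments (last €142.32); total interest €2,346.12.
Interest saved = €3,466.66 − €2,346.12 = €1,120.54.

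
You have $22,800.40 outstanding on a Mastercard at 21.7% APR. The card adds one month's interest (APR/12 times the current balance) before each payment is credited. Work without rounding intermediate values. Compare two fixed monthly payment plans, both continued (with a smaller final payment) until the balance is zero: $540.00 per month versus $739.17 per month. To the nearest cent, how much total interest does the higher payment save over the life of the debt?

$9,791.84

Monthly rate r = 21.7%/12 = 1.80833% = 0.0180833.
At $540.00/mo: n = ⌈−ln(1 − rB₀/P)/ln(1+r)⌉ = 81 payments (last $248.28); total interest = total paid − $22,800.40 = $20,647.88.
At $739.17/mo: 46 payments (last $393.79); total interest $10,856.04.
Interest saved = $20,647.88 − $10,856.04 = $9,791.84.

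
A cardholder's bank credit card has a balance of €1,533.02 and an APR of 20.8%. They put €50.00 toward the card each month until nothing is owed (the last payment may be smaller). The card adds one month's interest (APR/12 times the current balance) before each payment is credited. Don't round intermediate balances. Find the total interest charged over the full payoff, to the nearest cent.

Monthly rate r = 20.8%/12 = 1.73333% = 0.0173333.
Payoff takes n = ⌈−ln(1 − rB₀/P)/ln(1+r)⌉ = ⌈44.115⌉ = 45 payments; the last is €5.79.
Total paid = 44·€50.00 + €5.79 = €2,205.79.
Total interest = total paid − principal = €2,205.79 − €1,533.02 = €672.77.

€672.77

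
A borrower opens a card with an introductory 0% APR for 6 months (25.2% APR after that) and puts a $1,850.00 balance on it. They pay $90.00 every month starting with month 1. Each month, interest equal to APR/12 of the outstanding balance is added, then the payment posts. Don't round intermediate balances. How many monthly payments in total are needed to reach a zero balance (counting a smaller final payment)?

Promo months 1–6 at r₀ = 0%/12 = 0; months 7+ at r₁ = 25.2%/12 = 0.021.
After month 6 (no interest yet): B = $1,850.00 − 6·$90.00 = $1,310.00.
Then at r₁ with $90.00/mo: n₂ = −ln(1 − r₁·B/P)/ln(1+r₁) ≈ 17.55 → 18 more payments.

24 payments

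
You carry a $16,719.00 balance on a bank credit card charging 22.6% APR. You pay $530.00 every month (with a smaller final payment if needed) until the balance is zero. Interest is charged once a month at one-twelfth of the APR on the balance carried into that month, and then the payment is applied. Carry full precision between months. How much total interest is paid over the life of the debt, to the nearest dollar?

$8,894

Monthly rate r = 22.6%/12 = 1.88333% = 0.0188333.
Payoff takes n = ⌈−ln(1 − rB₀/P)/ln(1+r)⌉ = ⌈48.325⌉ = 49 payments; the last is $173.30.
Total paid = 48·$530.00 + $173.30 = $25,613.30.
Total interest = total paid − principal = $25,613.30 − $16,719.00 = $8,894.30.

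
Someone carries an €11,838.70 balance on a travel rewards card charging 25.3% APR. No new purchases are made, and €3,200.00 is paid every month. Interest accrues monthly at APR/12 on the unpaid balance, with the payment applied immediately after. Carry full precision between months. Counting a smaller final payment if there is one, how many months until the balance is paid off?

4 payments

Monthly rate r = 25.3%/12 = 2.10833% = 0.0210833.
Recurrence: B ← B·(1+r) − €3,200.00.
Month 1: interest €249.60; balance after payment €8,888.30.
Month 2: interest €187.39; balance after payment €5,875.69.
Month 3: interest €123.88; balance after payment €2,799.57.
Month 4: interest €59.02; balance after payment €0.00.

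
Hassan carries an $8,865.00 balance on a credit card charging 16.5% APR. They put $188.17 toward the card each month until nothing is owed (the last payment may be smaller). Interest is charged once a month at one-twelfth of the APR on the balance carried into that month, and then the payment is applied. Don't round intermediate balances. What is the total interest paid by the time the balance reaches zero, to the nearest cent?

Monthly rate r = 16.5%/12 = 1.375% = 0.01375.
Payoff takes n = ⌈−ln(1 − rB₀/P)/ln(1+r)⌉ = ⌈76.413⌉ = 77 payments; the last is $77.93.
Total paid = 76·$188.17 + $77.93 = $14,378.85.
Total interest = total paid − principal = $14,378.85 − $8,865.00 = $5,513.85.

$5,513.85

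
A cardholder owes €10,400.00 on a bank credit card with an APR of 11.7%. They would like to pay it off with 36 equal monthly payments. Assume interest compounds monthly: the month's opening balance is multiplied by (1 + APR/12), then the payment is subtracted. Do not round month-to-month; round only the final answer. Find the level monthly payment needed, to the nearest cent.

Monthly rate r = 11.7%/12 = 0.975% = 0.00975.
Level-payment amortization: P = B₀·r / (1 − (1+r)^(−n)) = 10400.00·0.00975 / (1 − 1.00975^(−36)).
Denominator 1 − (1+r)^(−36) = 0.294818397.
P = 101.4 / 0.294818397 ≈ 343.94.

€343.94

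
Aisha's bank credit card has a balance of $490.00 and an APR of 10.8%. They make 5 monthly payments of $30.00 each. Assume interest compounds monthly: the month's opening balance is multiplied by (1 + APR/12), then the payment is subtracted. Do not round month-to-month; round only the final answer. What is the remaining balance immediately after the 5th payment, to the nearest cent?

$359.73

Monthly rate r = 10.8%/12 = 0.9% = 0.009.
Each month: B ← B·(1+r) − $30.00.
Month 1: interest $4.41; balance after payment $464.41.
Month 2: interest $4.18; balance after payment $438.59.
Month 3: interest $3.95; balance after payment $412.54.
Month 4: interest $3.71; balance after payment $386.25.
Month 5: interest $3.48; balance after payment $359.73.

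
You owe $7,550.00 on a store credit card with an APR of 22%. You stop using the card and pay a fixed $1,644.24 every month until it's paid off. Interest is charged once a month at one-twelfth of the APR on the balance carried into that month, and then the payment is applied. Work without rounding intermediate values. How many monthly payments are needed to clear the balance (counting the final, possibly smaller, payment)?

5 months

Monthly rate r = 22%/12 = 1.83333% = 0.0183333.
Recurrence: B ← B·(1+r) − $1,644.24.
Month 1: interest $138.42; balance after payment $6,044.18.
Month 2: interest $110.81; balance after payment $4,510.75.
Month 3: interest $82.70; balance after payment $2,949.20.
Month 4: interest $54.07; balance after payment $1,359.03.
Month 5: interest $24.92; balance after payment $0.00.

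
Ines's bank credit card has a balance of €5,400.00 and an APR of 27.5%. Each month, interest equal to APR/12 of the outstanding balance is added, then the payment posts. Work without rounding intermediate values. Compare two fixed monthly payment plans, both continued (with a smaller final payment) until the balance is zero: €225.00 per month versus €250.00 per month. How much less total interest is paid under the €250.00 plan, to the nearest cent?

€391.35

Monthly rate r = 27.5%/12 = 2.29167% = 0.0229167.
At €225.00/mo: n = ⌈−ln(1 − rB₀/P)/ln(1+r)⌉ = 36 payments (last €54.85); total interest = total paid − €5,400.00 = €2,529.85.
At €250.00/mo: 31 payments (last €38.50); total interest €2,138.50.
Interest saved = €2,529.85 − €2,138.50 = €391.35.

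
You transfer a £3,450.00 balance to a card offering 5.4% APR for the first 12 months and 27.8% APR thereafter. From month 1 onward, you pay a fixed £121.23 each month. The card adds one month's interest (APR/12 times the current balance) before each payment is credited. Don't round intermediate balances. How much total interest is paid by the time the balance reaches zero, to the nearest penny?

Promo months 1–12 at r₀ = 5.4%/12 = 0.0045; months 13+ at r₁ = 27.8%/12 = 0.0231667.
After month 12: iterate B ← B·(1+r₀) − £121.23 for 12 months → £2,149.67.
Then at r₁ with £121.23/mo: n₂ = −ln(1 − r₁·B/P)/ln(1+r₁) ≈ 23.10 → 24 more payments.
Total paid = 35·£121.23 + £11.91 = £4,254.96; interest = £4,254.96 − £3,450.00 = £804.96.

£804.96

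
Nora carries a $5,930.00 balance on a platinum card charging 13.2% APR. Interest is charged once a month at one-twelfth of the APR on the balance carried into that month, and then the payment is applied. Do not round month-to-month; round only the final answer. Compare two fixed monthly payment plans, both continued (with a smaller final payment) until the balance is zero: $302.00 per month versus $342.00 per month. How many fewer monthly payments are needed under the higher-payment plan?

3 fewer payments

Monthly rate r = 13.2%/12 = 1.1% = 0.011.
At $302.00/mo: n = ⌈−ln(1 − rB₀/P)/ln(1+r)⌉ = 23 payments (last $73.71); total interest = total paid − $5,930.00 = $787.71.
At $342.00/mo: 20 payments (last $118.12); total interest $686.12.
Payments saved = 23 − 20 = 3.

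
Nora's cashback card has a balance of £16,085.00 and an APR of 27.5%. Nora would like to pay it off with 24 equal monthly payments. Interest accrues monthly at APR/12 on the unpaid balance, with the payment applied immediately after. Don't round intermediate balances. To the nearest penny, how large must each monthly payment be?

£878.79

Monthly rate r = 27.5%/12 = 2.29167% = 0.0229167.
Level-payment amortization: P = B₀·r / (1 − (1+r)^(−n)) = 16085.00·0.0229167 / (1 − 1.02292^(−24)).
Denominator 1 − (1+r)^(−24) = 0.419457677.
P = 368.615 / 0.419457677 ≈ 878.79.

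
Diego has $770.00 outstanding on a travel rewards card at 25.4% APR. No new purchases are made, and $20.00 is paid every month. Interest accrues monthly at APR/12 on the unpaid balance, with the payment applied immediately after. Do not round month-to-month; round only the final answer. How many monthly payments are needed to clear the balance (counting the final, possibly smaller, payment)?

Monthly rate r = 25.4%/12 = 2.11667% = 0.0211667.
Recurrence: B ← B·(1+r) − $20.00.
Month 1: interest $16.30; balance after payment $766.30.
Month 2: interest $16.22; balance after payment $762.52.
Closed form: n = −ln(1 − rB₀/P)/ln(1+r) = −ln(0.18508)/ln(1.02117) ≈ 80.539, so the balance reaches zero during payment 81.

81 months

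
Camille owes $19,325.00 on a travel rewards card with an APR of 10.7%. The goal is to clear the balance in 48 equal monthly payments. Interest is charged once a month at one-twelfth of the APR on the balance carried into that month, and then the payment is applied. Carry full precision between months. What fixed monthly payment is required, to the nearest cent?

Monthly rate r = 10.7%/12 = 0.891667% = 0.00891667.
Level-payment amortization: P = B₀·r / (1 − (1+r)^(−n)) = 19325.00·0.00891667 / (1 − 1.00892^(−48)).
Denominator 1 − (1+r)^(−48) = 0.346950991.
P = 172.315 / 0.346950991 ≈ 496.65.

$496.65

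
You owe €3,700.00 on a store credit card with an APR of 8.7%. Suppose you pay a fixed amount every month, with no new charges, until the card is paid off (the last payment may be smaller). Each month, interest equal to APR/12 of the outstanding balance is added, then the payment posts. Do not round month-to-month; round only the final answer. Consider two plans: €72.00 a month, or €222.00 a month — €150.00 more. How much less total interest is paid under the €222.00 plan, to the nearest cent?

Monthly rate r = 8.7%/12 = 0.725% = 0.00725.
At €72.00/mo: n = ⌈−ln(1 − rB₀/P)/ln(1+r)⌉ = 65 payments (last €37.90); total interest = total paid − €3,700.00 = €945.90.
At €222.00/mo: 18 payments (last €183.75); total interest €257.75.
Interest saved = €945.90 − €257.75 = €688.15.

€688.15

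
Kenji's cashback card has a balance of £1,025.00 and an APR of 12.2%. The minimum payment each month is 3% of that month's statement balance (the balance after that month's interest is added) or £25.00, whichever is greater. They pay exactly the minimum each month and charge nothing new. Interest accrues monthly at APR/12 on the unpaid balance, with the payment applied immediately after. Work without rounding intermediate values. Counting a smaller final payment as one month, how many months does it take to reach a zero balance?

Monthly rate r = 12.2%/12 = 1.01667% = 0.0101667.
While 3% of the post-interest balance exceeds £25.00, each month B ← (B·(1+r))·(1 − 0.03), i.e. B shrinks by the factor (1+r)·0.97 = 0.97986.
This holds for months 1–11. Entering month 12 the balance is £819.48; 3% of the post-interest balance is now below £25.00, so the flat £25.00 minimum applies from here.
From month 12 a fixed £25.00 at rate r clears £819.48 in 41 more payments. Total: 11 + 41 = 52 months.

52 months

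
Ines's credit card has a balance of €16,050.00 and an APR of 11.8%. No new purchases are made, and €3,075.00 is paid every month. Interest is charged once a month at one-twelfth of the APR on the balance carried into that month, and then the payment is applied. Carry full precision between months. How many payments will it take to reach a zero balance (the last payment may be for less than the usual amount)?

Monthly rate r = 11.8%/12 = 0.983333% = 0.00983333.
Recurrence: B ← B·(1+r) − €3,075.00.
Month 1: interest €157.83; balance after payment €13,132.83.
Month 2: interest €129.14; balance after payment €10,186.96.
Month 3: interest €100.17; balance after payment €7,212.14.
Month 4: interest €70.92; balance after payment €4,208.06.
Month 5: interest €41.38; balance after payment €1,174.43.
Month 6: interest €11.55; balance after payment €0.00.

6 payments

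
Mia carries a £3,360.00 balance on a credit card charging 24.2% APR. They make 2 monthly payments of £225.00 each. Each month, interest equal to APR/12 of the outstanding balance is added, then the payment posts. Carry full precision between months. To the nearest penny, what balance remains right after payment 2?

Monthly rate r = 24.2%/12 = 2.01667% = 0.0201667.
Each month: B ← B·(1+r) − £225.00.
Month 1: interest £67.76; balance after payment £3,202.76.
Month 2: interest £64.59; balance after payment £3,042.35.

£3,042.35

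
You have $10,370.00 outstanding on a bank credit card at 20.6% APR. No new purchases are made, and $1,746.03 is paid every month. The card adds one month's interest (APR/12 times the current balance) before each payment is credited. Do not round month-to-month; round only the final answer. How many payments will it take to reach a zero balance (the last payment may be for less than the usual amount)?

Monthly rate r = 20.6%/12 = 1.71667% = 0.0171667.
Recurrence: B ← B·(1+r) − $1,746.03.
Month 1: interest $178.02; balance after payment $8,801.99.
Month 2: interest $151.10; balance after payment $7,207.06.
Closed form: n = −ln(1 − rB₀/P)/ln(1+r) = −ln(0.89804)/ln(1.01717) ≈ 6.318, so the balance reaches zero during payment 7.

7 payments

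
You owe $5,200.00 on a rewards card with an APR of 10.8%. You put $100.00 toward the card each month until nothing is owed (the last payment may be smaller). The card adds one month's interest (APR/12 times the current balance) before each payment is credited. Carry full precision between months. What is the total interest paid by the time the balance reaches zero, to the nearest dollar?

Monthly rate r = 10.8%/12 = 0.9% = 0.009.
Payoff takes n = ⌈−ln(1 − rB₀/P)/ln(1+r)⌉ = ⌈70.439⌉ = 71 payments; the last is $43.97.
Total paid = 70·$100.00 + $43.97 = $7,043.97.
Total interest = total paid − principal = $7,043.97 − $5,200.00 = $1,843.97.

$1,844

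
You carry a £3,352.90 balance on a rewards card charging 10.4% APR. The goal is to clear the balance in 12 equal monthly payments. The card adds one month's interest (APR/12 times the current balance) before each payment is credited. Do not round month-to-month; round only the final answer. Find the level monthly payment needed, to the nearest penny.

£295.40

Monthly rate r = 10.4%/12 = 0.866667% = 0.00866667.
Level-payment amortization: P = B₀·r / (1 − (1+r)^(−n)) = 3352.90·0.00866667 / (1 − 1.00867^(−12)).
Denominator 1 − (1+r)^(−12) = 0.0983707914.
P = 29.0585 / 0.0983707914 ≈ 295.40.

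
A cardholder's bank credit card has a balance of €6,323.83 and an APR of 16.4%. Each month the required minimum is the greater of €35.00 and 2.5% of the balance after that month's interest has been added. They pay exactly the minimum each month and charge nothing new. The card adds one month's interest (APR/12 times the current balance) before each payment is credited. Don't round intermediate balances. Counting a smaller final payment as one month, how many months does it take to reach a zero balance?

187 months

Monthly rate r = 16.4%/12 = 1.36667% = 0.0136667.
While 2.5% of the post-interest balance exceeds €35.00, each month B ← (B·(1+r))·(1 − 0.025), i.e. B shrinks by the factor (1+r)·0.975 = 0.98833.
This holds for months 1–130. Entering month 131 the balance is €1,373.89; 2.5% of the post-interest balance is now below €35.00, so the flat €35.00 minimum applies from here.
From month 131 a fixed €35.00 at rate r clears €1,373.89 in 57 more payments. Total: 130 + 57 = 187 months.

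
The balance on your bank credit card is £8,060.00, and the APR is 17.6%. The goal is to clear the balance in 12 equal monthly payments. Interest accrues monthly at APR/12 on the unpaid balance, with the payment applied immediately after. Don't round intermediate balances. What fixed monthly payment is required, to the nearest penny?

Monthly rate r = 17.6%/12 = 1.46667% = 0.0146667.
Level-payment amortization: P = B₀·r / (1 − (1+r)^(−n)) = 8060.00·0.0146667 / (1 − 1.01467^(−12)).
Denominator 1 − (1+r)^(−12) = 0.160309423.
P = 118.213 / 0.160309423 ≈ 737.41.

£737.41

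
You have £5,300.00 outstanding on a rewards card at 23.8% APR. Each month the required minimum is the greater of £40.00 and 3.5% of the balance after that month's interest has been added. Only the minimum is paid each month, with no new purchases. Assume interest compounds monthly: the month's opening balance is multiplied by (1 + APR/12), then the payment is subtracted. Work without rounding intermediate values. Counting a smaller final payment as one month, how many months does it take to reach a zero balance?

139 months

Monthly rate r = 23.8%/12 = 1.98333% = 0.0198333.
While 3.5% of the post-interest balance exceeds £40.00, each month B ← (B·(1+r))·(1 − 0.035), i.e. B shrinks by the factor (1+r)·0.965 = 0.98414.
This holds for months 1–98. Entering month 99 the balance is £1,106.15; 3.5% of the post-interest balance is now below £40.00, so the flat £40.00 minimum applies from here.
From month 99 a fixed £40.00 at rate r clears £1,106.15 in 41 more payments. Total: 98 + 41 = 139 months.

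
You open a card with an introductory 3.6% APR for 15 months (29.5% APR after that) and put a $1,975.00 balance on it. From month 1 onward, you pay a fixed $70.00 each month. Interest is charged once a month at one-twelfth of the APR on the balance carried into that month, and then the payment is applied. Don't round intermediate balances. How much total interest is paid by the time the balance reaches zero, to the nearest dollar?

Promo months 1–15 at r₀ = 3.6%/12 = 0.003; months 16+ at r₁ = 29.5%/12 = 0.0245833.
After month 15: iterate B ← B·(1+r₀) − $70.00 for 15 months → $993.43.
Then at r₁ with $70.00/mo: n₂ = −ln(1 − r₁·B/P)/ln(1+r₁) ≈ 17.67 → 18 more payments.
Total paid = 32·$70.00 + $46.89 = $2,286.89; interest = $2,286.89 − $1,975.00 = $311.89.

$312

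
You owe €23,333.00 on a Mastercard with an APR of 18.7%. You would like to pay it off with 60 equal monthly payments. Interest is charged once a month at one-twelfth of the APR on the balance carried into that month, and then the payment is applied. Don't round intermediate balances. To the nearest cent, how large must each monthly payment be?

Monthly rate r = 18.7%/12 = 1.55833% = 0.0155833.
Level-payment amortization: P = B₀·r / (1 − (1+r)^(−n)) = 23333.00·0.0155833 / (1 − 1.01558^(−60)).
Denominator 1 − (1+r)^(−60) = 0.604573205.
P = 363.606 / 0.604573205 ≈ 601.43.

€601.43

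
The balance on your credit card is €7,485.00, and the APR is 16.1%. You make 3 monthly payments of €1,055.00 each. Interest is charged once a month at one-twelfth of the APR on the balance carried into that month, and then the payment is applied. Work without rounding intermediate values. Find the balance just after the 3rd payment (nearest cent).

€4,582.68

Monthly rate r = 16.1%/12 = 1.34167% = 0.0134167.
Each month: B ← B·(1+r) − €1,055.00.
Month 1: interest €100.42; balance after payment €6,530.42.
Month 2: interest €87.62; balance after payment €5,563.04.
Month 3: interest €74.64; balance after payment €4,582.68.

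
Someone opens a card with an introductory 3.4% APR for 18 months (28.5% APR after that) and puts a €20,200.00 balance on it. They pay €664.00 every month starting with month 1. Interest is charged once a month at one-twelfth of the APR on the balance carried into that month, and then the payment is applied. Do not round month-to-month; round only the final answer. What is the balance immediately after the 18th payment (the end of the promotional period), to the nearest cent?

€9,011.15

Promo months 1–18 at r₀ = 3.4%/12 = 0.00283333; months 19+ at r₁ = 28.5%/12 = 0.02375.
After month 18: iterate B ← B·(1+r₀) − €664.00 for 18 months → €9,011.15.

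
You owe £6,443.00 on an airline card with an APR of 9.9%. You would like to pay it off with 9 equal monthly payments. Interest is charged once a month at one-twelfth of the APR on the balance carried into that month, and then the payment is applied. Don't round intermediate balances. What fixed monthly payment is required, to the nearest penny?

£745.74

Monthly rate r = 9.9%/12 = 0.825% = 0.00825.
Level-payment amortization: P = B₀·r / (1 − (1+r)^(−n)) = 6443.00·0.00825 / (1 − 1.00825^(−9)).
Denominator 1 − (1+r)^(−9) = 0.0712775927.
P = 53.1547 / 0.0712775927 ≈ 745.74.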